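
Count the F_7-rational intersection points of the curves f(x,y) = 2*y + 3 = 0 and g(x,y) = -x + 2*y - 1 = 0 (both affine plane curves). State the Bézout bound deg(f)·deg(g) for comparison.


Common zeros: {(3, 2)}; count = 1; Bézout bound = 1.

deg(f) = 1, deg(g) = 1, so Bézout bound = 1.
Scan x ∈ F_7. For each x, list the y ∈ F_7 with f(x, y) ≡ 0 and those with g(x, y) ≡ 0 (mod 7); the common zeros in that column are the intersection.
  x = 0: f ≡ 0 at y ∈ {2}; g ≡ 0 at y ∈ {4}; common: ∅.
  x = 1: f ≡ 0 at y ∈ {2}; g ≡ 0 at y ∈ {1}; common: ∅.
  x = 2: f ≡ 0 at y ∈ {2}; g ≡ 0 at y ∈ {5}; common: ∅.
  x = 3: f ≡ 0 at y ∈ {2}; g ≡ 0 at y ∈ {2}; common: {2}.
  x = 4: f ≡ 0 at y ∈ {2}; g ≡ 0 at y ∈ {6}; common: ∅.
  x = 5: f ≡ 0 at y ∈ {2}; g ≡ 0 at y ∈ {3}; common: ∅.
  x = 6: f ≡ 0 at y ∈ {2}; g ≡ 0 at y ∈ {0}; common: ∅.
Collecting: common zeros = {(3, 2)}, so the count is 1.
Comparison with the Bézout bound: 1 ≤ 1 = deg(f)·deg(g), as expected for curves with no common component (the bound is attained).


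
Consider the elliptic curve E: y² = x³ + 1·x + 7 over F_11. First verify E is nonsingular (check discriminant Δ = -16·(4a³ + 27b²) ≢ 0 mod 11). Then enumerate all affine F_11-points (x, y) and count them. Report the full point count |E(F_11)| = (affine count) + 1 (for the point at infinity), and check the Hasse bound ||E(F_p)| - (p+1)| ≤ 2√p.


Affine points = {(1, 3), (1, 8), (3, 2), (3, 9), (4, 3), (4, 8), (5, 4), (5, 7), (6, 3), (6, 8), (7, 4), (7, 7), (10, 4), (10, 7)}; affine count = 14; |E(F_11)| = 15.

Discriminant check: Δ ∝ 4a³ + 27b² = 4·1³ + 27·7² = 4·1 + 27·49 ≡ 7 (mod 11). Nonzero ⇒ E is nonsingular.
For each x ∈ F_11, compute rhs = x³ + 1·x + 7 mod 11, then count y ∈ F_11 with y² ≡ rhs.
  x = 0: rhs = 7, matching y values: none (0 points).
  x = 1: rhs = 9, matching y values: 3, 8 (2 points).
  x = 2: rhs = 6, matching y values: none (0 points).
  x = 3: rhs = 4, matching y values: 2, 9 (2 points).
  x = 4: rhs = 9, matching y values: 3, 8 (2 points).
  x = 5: rhs = 5, matching y values: 4, 7 (2 points).
  x = 6: rhs = 9, matching y values: 3, 8 (2 points).
  x = 7: rhs = 5, matching y values: 4, 7 (2 points).
  x = 8: rhs = 10, matching y values: none (0 points).
  x = 9: rhs = 8, matching y values: none (0 points).
  x = 10: rhs = 5, matching y values: 4, 7 (2 points).
Total affine count: 14.
Full point count |E(F_11)| = 14 + 1 = 15.
Hasse bound: |15 − (11+1)| = |3| = 3 ≤ 2√11 ≈ 6.6332 ✓.


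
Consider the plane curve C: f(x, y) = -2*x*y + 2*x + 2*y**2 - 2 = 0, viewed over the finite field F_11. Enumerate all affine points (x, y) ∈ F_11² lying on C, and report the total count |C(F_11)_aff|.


Affine F_11-points: {(0, 1), (0, 10), (1, 0), (1, 1), (2, 1), (3, 1), (3, 2), (4, 1), (4, 3), (5, 1), (5, 4), (6, 1), (6, 5), (7, 1), (7, 6), (8, 1), (8, 7), (9, 1), (9, 8), (10, 1), (10, 9)}; count = 21.

For each of the 121 pairs (x, y) ∈ F_11², evaluate f(x, y) mod 11. Record the zeros.
  x = 0: [0↦9, 1↦0, 2↦6, 3↦5, 4↦8, 5↦4, 6↦4, 7↦8, 8↦5, 9↦6, 10↦0]  zeros at y ∈ {1, 10}
  x = 1: [0↦0, 1↦0, 2↦4, 3↦1, 4↦2, 5↦7, 6↦5, 7↦7, 8↦2, 9↦1, 10↦4]  zeros at y ∈ {0, 1}
  x = 2: [0↦2, 1↦0, 2↦2, 3↦8, 4↦7, 5↦10, 6↦6, 7↦6, 8↦10, 9↦7, 10↦8]  zeros at y ∈ {1}
  x = 3: [0↦4, 1↦0, 2↦0, 3↦4, 4↦1, 5↦2, 6↦7, 7↦5, 8↦7, 9↦2, 10↦1]  zeros at y ∈ {1, 2}
  x = 4: [0↦6, 1↦0, 2↦9, 3↦0, 4↦6, 5↦5, 6↦8, 7↦4, 8↦4, 9↦8, 10↦5]  zeros at y ∈ {1, 3}
  x = 5: [0↦8, 1↦0, 2↦7, 3↦7, 4↦0, 5↦8, 6↦9, 7↦3, 8↦1, 9↦3, 10↦9]  zeros at y ∈ {1, 4}
  x = 6: [0↦10, 1↦0, 2↦5, 3↦3, 4↦5, 5↦0, 6↦10, 7↦2, 8↦9, 9↦9, 10↦2]  zeros at y ∈ {1, 5}
  x = 7: [0↦1, 1↦0, 2↦3, 3↦10, 4↦10, 5↦3, 6↦0, 7↦1, 8↦6, 9↦4, 10↦6]  zeros at y ∈ {1, 6}
  x = 8: [0↦3, 1↦0, 2↦1, 3↦6, 4↦4, 5↦6, 6↦1, 7↦0, 8↦3, 9↦10, 10↦10]  zeros at y ∈ {1, 7}
  x = 9: [0↦5, 1↦0, 2↦10, 3↦2, 4↦9, 5↦9, 6↦2, 7↦10, 8↦0, 9↦5, 10↦3]  zeros at y ∈ {1, 8}
  x = 10: [0↦7, 1↦0, 2↦8, 3↦9, 4↦3, 5↦1, 6↦3, 7↦9, 8↦8, 9↦0, 10↦7]  zeros at y ∈ {1, 9}
Collecting zeros: affine points = {(0, 1), (0, 10), (1, 0), (1, 1), (2, 1), (3, 1), (3, 2), (4, 1), (4, 3), (5, 1), (5, 4), (6, 1), (6, 5), (7, 1), (7, 6), (8, 1), (8, 7), (9, 1), (9, 8), (10, 1), (10, 9)}.
Total count |C(F_11)_aff| = 21.


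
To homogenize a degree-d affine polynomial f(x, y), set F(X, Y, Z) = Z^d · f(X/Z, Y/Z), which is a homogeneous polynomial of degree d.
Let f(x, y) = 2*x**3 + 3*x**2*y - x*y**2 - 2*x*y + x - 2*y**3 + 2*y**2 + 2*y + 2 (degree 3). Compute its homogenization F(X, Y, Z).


F(X, Y, Z) = 2*X**3 + 3*X**2*Y - X*Y**2 - 2*X*Y*Z + X*Z**2 - 2*Y**3 + 2*Y**2*Z + 2*Y*Z**2 + 2*Z**3

deg(f) = 3.
Substitute x = X/Z, y = Y/Z into f, then multiply by Z^3.
  monomial 2·x^3·y^0 ↦ 2·X^3·Y^0·Z^0.
  monomial 3·x^2·y^1 ↦ 3·X^2·Y^1·Z^0.
  monomial -1·x^1·y^2 ↦ -1·X^1·Y^2·Z^0.
  monomial -2·x^1·y^1 ↦ -2·X^1·Y^1·Z^1.
  monomial 1·x^1·y^0 ↦ 1·X^1·Y^0·Z^2.
  monomial -2·x^0·y^3 ↦ -2·X^0·Y^3·Z^0.
  monomial 2·x^0·y^2 ↦ 2·X^0·Y^2·Z^1.
  monomial 2·x^0·y^1 ↦ 2·X^0·Y^1·Z^2.
  monomial 2·x^0·y^0 ↦ 2·X^0·Y^0·Z^3.
Collecting: F(X, Y, Z) = 2*X**3 + 3*X**2*Y - X*Y**2 - 2*X*Y*Z + X*Z**2 - 2*Y**3 + 2*Y**2*Z + 2*Y*Z**2 + 2*Z**3.


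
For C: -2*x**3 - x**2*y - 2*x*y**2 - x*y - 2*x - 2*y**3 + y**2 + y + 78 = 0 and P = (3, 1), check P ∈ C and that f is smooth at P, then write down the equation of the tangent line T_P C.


Tangent line at P: -65*x - 27*y + 222 = 0.

Step 1: f(3, 1) = 0, so P lies on C.
Step 2: partial derivatives
  f_x(x, y) = -6*x**2 - 2*x*y - 2*y**2 - y - 2, f_y(x, y) = -x**2 - 4*x*y - x - 6*y**2 + 2*y + 1.
  f_x(P) = -65, f_y(P) = -27 (gradient nonzero, so P is smooth).
Step 3: tangent line at P: -65·(x − 3) + -27·(y − 1) = 0.
Expanding: -65*x - 27*y + 222 = 0.


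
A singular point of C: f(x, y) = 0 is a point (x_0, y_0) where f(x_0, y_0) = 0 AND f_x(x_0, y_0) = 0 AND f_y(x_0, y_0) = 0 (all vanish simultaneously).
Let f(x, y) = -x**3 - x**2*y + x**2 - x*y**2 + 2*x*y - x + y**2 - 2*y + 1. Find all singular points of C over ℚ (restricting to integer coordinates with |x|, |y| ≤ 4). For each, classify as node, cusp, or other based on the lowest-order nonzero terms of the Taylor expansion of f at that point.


Singular points: {(0, 1)}; classification: cusp.

Compute partial derivatives:
  f_x = -3*x**2 - 2*x*y + 2*x - y**2 + 2*y - 1.
  f_y = -x**2 - 2*x*y + 2*x + 2*y - 2.
Scan x_0 ∈ {−4, ..., 4}. For each x_0, f_y(x_0, y) is a polynomial in y; find its integer roots y ∈ {−4, ..., 4}, then test f_x and f at those candidates.
  x = -4: f_y(-4, y) = 10*y - 26; no integer root y with |y| ≤ 4.
  x = -3: f_y(-3, y) = 8*y - 17; no integer root y with |y| ≤ 4.
  x = -2: f_y(-2, y) = 6*y - 10; no integer root y with |y| ≤ 4.
  x = -1: f_y(-1, y) = 4*y - 5; no integer root y with |y| ≤ 4.
  x = 0: f_y(0, y) = 2*y - 2; vanishes at y ∈ {1}. (0, 1): f_x = 0, f = 0 — SINGULAR.
  x = 1: f_y(1, y) = -1; no integer root y with |y| ≤ 4.
  x = 2: f_y(2, y) = -2*y - 2; vanishes at y ∈ {-1}. (2, -1): f_x = -8 ≠ 0.
  x = 3: f_y(3, y) = -4*y - 5; no integer root y with |y| ≤ 4.
  x = 4: f_y(4, y) = -6*y - 10; no integer root y with |y| ≤ 4.
Only singular point on the grid: (0, 1).
Classify: substitute x = 0 + u, y = 1 + v and expand: f = -u**3 - u**2*v - u*v**2 + v**2.
No constant or linear terms (consistent with a singular point). Quadratic part: v**2. Cubic part: -u**3 - u**2*v - u*v**2.
The quadratic part v**2 is a perfect square, so there is a single (double) tangent line v = 0, i.e. y = 1. Restricting the cubic part to that line (v = 0) leaves -u**3 ≠ 0, so f is not divisible by v and the branch is v² ≈ u**3 to lowest order — this is a cusp.
Classification: cusp.


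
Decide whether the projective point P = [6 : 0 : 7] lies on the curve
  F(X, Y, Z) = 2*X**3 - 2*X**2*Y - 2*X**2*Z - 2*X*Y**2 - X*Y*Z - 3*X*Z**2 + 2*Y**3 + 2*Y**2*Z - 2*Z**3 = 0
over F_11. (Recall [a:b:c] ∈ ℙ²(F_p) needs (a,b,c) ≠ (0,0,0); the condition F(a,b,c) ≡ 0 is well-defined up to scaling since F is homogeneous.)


F(6,0,7) ≡ 10 (mod 11); P is NOT on the curve.

Evaluate F(6, 0, 7) term-by-term (mod 11).
  2*X**3 ↦ 2·216·1·1 = 432
  -2*X**2*Y ↦ -2·36·0·1 = 0
  -2*X**2*Z ↦ -2·36·1·7 = -504
  -2*X*Y**2 ↦ -2·6·0·1 = 0
  -X*Y*Z ↦ -1·6·0·7 = 0
  -3*X*Z**2 ↦ -3·6·1·49 = -882
  2*Y**3 ↦ 2·1·0·1 = 0
  2*Y**2*Z ↦ 2·1·0·7 = 0
  -2*Z**3 ↦ -2·1·1·343 = -686
Sum: F(6, 0, 7) = (432) + (0) + (-504) + (0) + (0) + (-882) + (0) + (0) + (-686) = -1640.
Reducing mod 11: -1640 ≡ 10 (mod 11).
Since F(a, b, c) ≡ 10 ≠ 0 (mod 11), P does NOT lie on the curve.


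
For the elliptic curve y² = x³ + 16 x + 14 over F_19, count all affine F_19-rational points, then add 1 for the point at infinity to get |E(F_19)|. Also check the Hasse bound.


Affine points = {(2, 4), (2, 15), (4, 3), (4, 16), (11, 1), (11, 18), (13, 5), (13, 14), (15, 0), (18, 4), (18, 15)}; affine count = 11; |E(F_19)| = 12.

Discriminant check: Δ ∝ 4a³ + 27b² = 4·16³ + 27·14² = 4·4096 + 27·196 ≡ 16 (mod 19). Nonzero ⇒ E is nonsingular.
For each x ∈ F_19, compute rhs = x³ + 16·x + 14 mod 19, then count y ∈ F_19 with y² ≡ rhs.
  x = 0: rhs = 14, matching y values: none (0 points).
  x = 1: rhs = 12, matching y values: none (0 points).
  x = 2: rhs = 16, matching y values: 4, 15 (2 points).
  x = 3: rhs = 13, matching y values: none (0 points).
  x = 4: rhs = 9, matching y values: 3, 16 (2 points).
  x = 5: rhs = 10, matching y values: none (0 points).
  x = 6: rhs = 3, matching y values: none (0 points).
  x = 7: rhs = 13, matching y values: none (0 points).
  x = 8: rhs = 8, matching y values: none (0 points).
  x = 9: rhs = 13, matching y values: none (0 points).
  x = 10: rhs = 15, matching y values: none (0 points).
  x = 11: rhs = 1, matching y values: 1, 18 (2 points).
  x = 12: rhs = 15, matching y values: none (0 points).
  x = 13: rhs = 6, matching y values: 5, 14 (2 points).
  x = 14: rhs = 18, matching y values: none (0 points).
  x = 15: rhs = 0, matching y values: 0 (1 points).
  x = 16: rhs = 15, matching y values: none (0 points).
  x = 17: rhs = 12, matching y values: none (0 points).
  x = 18: rhs = 16, matching y values: 4, 15 (2 points).
Total affine count: 11.
Full point count |E(F_19)| = 11 + 1 = 12.
Hasse bound: |12 − (19+1)| = |-8| = 8 ≤ 2√19 ≈ 8.7178 ✓.


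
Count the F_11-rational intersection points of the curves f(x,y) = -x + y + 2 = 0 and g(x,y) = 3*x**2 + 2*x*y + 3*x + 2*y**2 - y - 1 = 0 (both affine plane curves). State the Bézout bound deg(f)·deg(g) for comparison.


Common zeros: ∅; count = 0; Bézout bound = 2.

deg(f) = 1, deg(g) = 2, so Bézout bound = 2.
Scan x ∈ F_11. For each x, list the y ∈ F_11 with f(x, y) ≡ 0 and those with g(x, y) ≡ 0 (mod 11); the common zeros in that column are the intersection.
  x = 0: f ≡ 0 at y ∈ {9}; g ≡ 0 at y ∈ {1, 5}; common: ∅.
  x = 1: f ≡ 0 at y ∈ {10}; g ≡ 0 at y ∈ {7, 9}; common: ∅.
  x = 2: f ≡ 0 at y ∈ {0}; g ≡ 0 at y ∈ {1, 3}; common: ∅.
  x = 3: f ≡ 0 at y ∈ {1}; g ≡ 0 at y ∈ {5, 9}; common: ∅.
  x = 4: f ≡ 0 at y ∈ {2}; g ≡ 0 at y ∈ ∅; common: ∅.
  x = 5: f ≡ 0 at y ∈ {3}; g ≡ 0 at y ∈ ∅; common: ∅.
  x = 6: f ≡ 0 at y ∈ {4}; g ≡ 0 at y ∈ {3, 8}; common: ∅.
  x = 7: f ≡ 0 at y ∈ {5}; g ≡ 0 at y ∈ ∅; common: ∅.
  x = 8: f ≡ 0 at y ∈ {6}; g ≡ 0 at y ∈ {2, 7}; common: ∅.
  x = 9: f ≡ 0 at y ∈ {7}; g ≡ 0 at y ∈ ∅; common: ∅.
  x = 10: f ≡ 0 at y ∈ {8}; g ≡ 0 at y ∈ ∅; common: ∅.
Collecting: common zeros = ∅, so the count is 0.
Comparison with the Bézout bound: 0 ≤ 2 = deg(f)·deg(g), as expected for curves with no common component (the affine F_11-count falls short of the bound because intersections may lie at infinity, over extension fields, or carry multiplicity).


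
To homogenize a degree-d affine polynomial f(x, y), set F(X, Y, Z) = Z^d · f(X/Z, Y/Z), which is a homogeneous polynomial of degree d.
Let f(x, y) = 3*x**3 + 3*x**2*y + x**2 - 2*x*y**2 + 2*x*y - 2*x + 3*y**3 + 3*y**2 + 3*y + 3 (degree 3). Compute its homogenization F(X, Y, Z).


F(X, Y, Z) = 3*X**3 + 3*X**2*Y + X**2*Z - 2*X*Y**2 + 2*X*Y*Z - 2*X*Z**2 + 3*Y**3 + 3*Y**2*Z + 3*Y*Z**2 + 3*Z**3

deg(f) = 3.
Substitute x = X/Z, y = Y/Z into f, then multiply by Z^3.
  monomial 3·x^3·y^0 ↦ 3·X^3·Y^0·Z^0.
  monomial 3·x^2·y^1 ↦ 3·X^2·Y^1·Z^0.
  monomial 1·x^2·y^0 ↦ 1·X^2·Y^0·Z^1.
  monomial -2·x^1·y^2 ↦ -2·X^1·Y^2·Z^0.
  monomial 2·x^1·y^1 ↦ 2·X^1·Y^1·Z^1.
  monomial -2·x^1·y^0 ↦ -2·X^1·Y^0·Z^2.
  monomial 3·x^0·y^3 ↦ 3·X^0·Y^3·Z^0.
  monomial 3·x^0·y^2 ↦ 3·X^0·Y^2·Z^1.
  monomial 3·x^0·y^1 ↦ 3·X^0·Y^1·Z^2.
  monomial 3·x^0·y^0 ↦ 3·X^0·Y^0·Z^3.
Collecting: F(X, Y, Z) = 3*X**3 + 3*X**2*Y + X**2*Z - 2*X*Y**2 + 2*X*Y*Z - 2*X*Z**2 + 3*Y**3 + 3*Y**2*Z + 3*Y*Z**2 + 3*Z**3.


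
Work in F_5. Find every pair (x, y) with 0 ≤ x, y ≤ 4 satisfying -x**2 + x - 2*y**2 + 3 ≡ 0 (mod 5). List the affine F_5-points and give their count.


Affine F_5-points: {(0, 2), (0, 3), (1, 2), (1, 3), (3, 1), (3, 4)}; count = 6.

For each of the 25 pairs (x, y) ∈ F_5², evaluate f(x, y) mod 5. Record the zeros.
  x = 0: [0↦3, 1↦1, 2↦0, 3↦0, 4↦1]  zeros at y ∈ {2, 3}
  x = 1: [0↦3, 1↦1, 2↦0, 3↦0, 4↦1]  zeros at y ∈ {2, 3}
  x = 2: [0↦1, 1↦4, 2↦3, 3↦3, 4↦4]  zeros at y ∈ ∅
  x = 3: [0↦2, 1↦0, 2↦4, 3↦4, 4↦0]  zeros at y ∈ {1, 4}
  x = 4: [0↦1, 1↦4, 2↦3, 3↦3, 4↦4]  zeros at y ∈ ∅
Collecting zeros: affine points = {(0, 2), (0, 3), (1, 2), (1, 3), (3, 1), (3, 4)}.
Total count |C(F_5)_aff| = 6.


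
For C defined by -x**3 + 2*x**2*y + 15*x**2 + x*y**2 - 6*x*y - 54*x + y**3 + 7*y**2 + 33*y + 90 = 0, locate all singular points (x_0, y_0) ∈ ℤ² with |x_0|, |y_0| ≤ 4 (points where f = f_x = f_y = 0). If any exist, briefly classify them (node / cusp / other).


Singular points: {(3, -3)}; classification: cusp.

Compute partial derivatives:
  f_x = -3*x**2 + 4*x*y + 30*x + y**2 - 6*y - 54.
  f_y = 2*x**2 + 2*x*y - 6*x + 3*y**2 + 14*y + 33.
Scan x_0 ∈ {−4, ..., 4}. For each x_0, f_y(x_0, y) is a polynomial in y; find its integer roots y ∈ {−4, ..., 4}, then test f_x and f at those candidates.
  x = -4: f_y(-4, y) = 3*y**2 + 6*y + 89; no integer root y with |y| ≤ 4.
  x = -3: f_y(-3, y) = 3*y**2 + 8*y + 69; no integer root y with |y| ≤ 4.
  x = -2: f_y(-2, y) = 3*y**2 + 10*y + 53; no integer root y with |y| ≤ 4.
  x = -1: f_y(-1, y) = 3*y**2 + 12*y + 41; no integer root y with |y| ≤ 4.
  x = 0: f_y(0, y) = 3*y**2 + 14*y + 33; no integer root y with |y| ≤ 4.
  x = 1: f_y(1, y) = 3*y**2 + 16*y + 29; no integer root y with |y| ≤ 4.
  x = 2: f_y(2, y) = 3*y**2 + 18*y + 29; no integer root y with |y| ≤ 4.
  x = 3: f_y(3, y) = 3*y**2 + 20*y + 33; vanishes at y ∈ {-3}. (3, -3): f_x = 0, f = 0 — SINGULAR.
  x = 4: f_y(4, y) = 3*y**2 + 22*y + 41; no integer root y with |y| ≤ 4.
Only singular point on the grid: (3, -3).
Classify: substitute x = 3 + u, y = -3 + v and expand: f = -u**3 + 2*u**2*v + u*v**2 + v**3 + v**2.
No constant or linear terms (consistent with a singular point). Quadratic part: v**2. Cubic part: -u**3 + 2*u**2*v + u*v**2 + v**3.
The quadratic part v**2 is a perfect square, so there is a single (double) tangent line v = 0, i.e. y = -3. Restricting the cubic part to that line (v = 0) leaves -u**3 ≠ 0, so f is not divisible by v and the branch is v² ≈ u**3 to lowest order — this is a cusp.
Classification: cusp.


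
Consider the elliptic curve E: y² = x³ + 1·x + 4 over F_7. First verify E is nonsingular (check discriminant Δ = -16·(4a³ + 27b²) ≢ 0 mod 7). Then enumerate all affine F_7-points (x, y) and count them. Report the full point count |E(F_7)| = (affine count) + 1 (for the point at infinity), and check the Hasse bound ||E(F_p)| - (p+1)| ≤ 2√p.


Affine points = {(0, 2), (0, 5), (2, 0), (4, 3), (4, 4), (5, 1), (5, 6), (6, 3), (6, 4)}; affine count = 9; |E(F_7)| = 10.

Discriminant check: Δ ∝ 4a³ + 27b² = 4·1³ + 27·4² = 4·1 + 27·16 ≡ 2 (mod 7). Nonzero ⇒ E is nonsingular.
For each x ∈ F_7, compute rhs = x³ + 1·x + 4 mod 7, then count y ∈ F_7 with y² ≡ rhs.
  x = 0: rhs = 4, matching y values: 2, 5 (2 points).
  x = 1: rhs = 6, matching y values: none (0 points).
  x = 2: rhs = 0, matching y values: 0 (1 points).
  x = 3: rhs = 6, matching y values: none (0 points).
  x = 4: rhs = 2, matching y values: 3, 4 (2 points).
  x = 5: rhs = 1, matching y values: 1, 6 (2 points).
  x = 6: rhs = 2, matching y values: 3, 4 (2 points).
Total affine count: 9.
Full point count |E(F_7)| = 9 + 1 = 10.
Hasse bound: |10 − (7+1)| = |2| = 2 ≤ 2√7 ≈ 5.2915 ✓.


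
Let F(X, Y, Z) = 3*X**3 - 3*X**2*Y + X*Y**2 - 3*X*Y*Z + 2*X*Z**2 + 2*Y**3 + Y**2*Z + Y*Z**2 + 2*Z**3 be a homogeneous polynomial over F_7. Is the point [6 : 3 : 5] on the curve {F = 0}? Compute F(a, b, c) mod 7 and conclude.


F(6,3,5) ≡ 6 (mod 7); P is NOT on the curve.

Evaluate F(6, 3, 5) term-by-term (mod 7).
  3*X**3 ↦ 3·216·1·1 = 648
  -3*X**2*Y ↦ -3·36·3·1 = -324
  X*Y**2 ↦ 1·6·9·1 = 54
  -3*X*Y*Z ↦ -3·6·3·5 = -270
  2*X*Z**2 ↦ 2·6·1·25 = 300
  2*Y**3 ↦ 2·1·27·1 = 54
  Y**2*Z ↦ 1·1·9·5 = 45
  Y*Z**2 ↦ 1·1·3·25 = 75
  2*Z**3 ↦ 2·1·1·125 = 250
Sum: F(6, 3, 5) = (648) + (-324) + (54) + (-270) + (300) + (54) + (45) + (75) + (250) = 832.
Reducing mod 7: 832 ≡ 6 (mod 7).
Since F(a, b, c) ≡ 6 ≠ 0 (mod 7), P does NOT lie on the curve.


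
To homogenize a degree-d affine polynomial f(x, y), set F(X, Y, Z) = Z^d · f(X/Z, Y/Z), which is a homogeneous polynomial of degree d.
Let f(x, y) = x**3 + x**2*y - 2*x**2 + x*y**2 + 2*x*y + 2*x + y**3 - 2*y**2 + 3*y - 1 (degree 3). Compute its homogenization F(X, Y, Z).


F(X, Y, Z) = X**3 + X**2*Y - 2*X**2*Z + X*Y**2 + 2*X*Y*Z + 2*X*Z**2 + Y**3 - 2*Y**2*Z + 3*Y*Z**2 - Z**3

deg(f) = 3.
Substitute x = X/Z, y = Y/Z into f, then multiply by Z^3.
  monomial 1·x^3·y^0 ↦ 1·X^3·Y^0·Z^0.
  monomial 1·x^2·y^1 ↦ 1·X^2·Y^1·Z^0.
  monomial -2·x^2·y^0 ↦ -2·X^2·Y^0·Z^1.
  monomial 1·x^1·y^2 ↦ 1·X^1·Y^2·Z^0.
  monomial 2·x^1·y^1 ↦ 2·X^1·Y^1·Z^1.
  monomial 2·x^1·y^0 ↦ 2·X^1·Y^0·Z^2.
  monomial 1·x^0·y^3 ↦ 1·X^0·Y^3·Z^0.
  monomial -2·x^0·y^2 ↦ -2·X^0·Y^2·Z^1.
  monomial 3·x^0·y^1 ↦ 3·X^0·Y^1·Z^2.
  monomial -1·x^0·y^0 ↦ -1·X^0·Y^0·Z^3.
Collecting: F(X, Y, Z) = X**3 + X**2*Y - 2*X**2*Z + X*Y**2 + 2*X*Y*Z + 2*X*Z**2 + Y**3 - 2*Y**2*Z + 3*Y*Z**2 - Z**3.


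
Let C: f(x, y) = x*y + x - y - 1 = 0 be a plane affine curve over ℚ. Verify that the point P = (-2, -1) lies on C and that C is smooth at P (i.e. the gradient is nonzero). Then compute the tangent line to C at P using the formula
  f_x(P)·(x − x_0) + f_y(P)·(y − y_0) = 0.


Tangent line at P: -3*y - 3 = 0.

Step 1: f(-2, -1) = 0, so P lies on C.
Step 2: partial derivatives
  f_x(x, y) = y + 1, f_y(x, y) = x - 1.
  f_x(P) = 0, f_y(P) = -3 (gradient nonzero, so P is smooth).
Step 3: tangent line at P: 0·(x − -2) + -3·(y − -1) = 0.
Expanding: -3*y - 3 = 0.


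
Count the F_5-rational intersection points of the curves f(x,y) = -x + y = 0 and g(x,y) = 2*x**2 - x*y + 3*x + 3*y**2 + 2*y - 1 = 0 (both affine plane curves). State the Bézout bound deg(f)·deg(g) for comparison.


Common zeros: {(2, 2), (3, 3)}; count = 2; Bézout bound = 2.

deg(f) = 1, deg(g) = 2, so Bézout bound = 2.
Scan x ∈ F_5. For each x, list the y ∈ F_5 with f(x, y) ≡ 0 and those with g(x, y) ≡ 0 (mod 5); the common zeros in that column are the intersection.
  x = 0: f ≡ 0 at y ∈ {0}; g ≡ 0 at y ∈ {2, 4}; common: ∅.
  x = 1: f ≡ 0 at y ∈ {1}; g ≡ 0 at y ∈ ∅; common: ∅.
  x = 2: f ≡ 0 at y ∈ {2}; g ≡ 0 at y ∈ {2, 3}; common: {2}.
  x = 3: f ≡ 0 at y ∈ {3}; g ≡ 0 at y ∈ {3, 4}; common: {3}.
  x = 4: f ≡ 0 at y ∈ {4}; g ≡ 0 at y ∈ ∅; common: ∅.
Collecting: common zeros = {(2, 2), (3, 3)}, so the count is 2.
Comparison with the Bézout bound: 2 ≤ 2 = deg(f)·deg(g), as expected for curves with no common component (the bound is attained).


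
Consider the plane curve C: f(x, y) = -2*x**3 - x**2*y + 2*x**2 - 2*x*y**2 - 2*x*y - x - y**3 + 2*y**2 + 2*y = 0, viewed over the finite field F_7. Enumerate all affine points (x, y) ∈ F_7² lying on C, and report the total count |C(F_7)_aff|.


Affine F_7-points: {(0, 0), (3, 5), (6, 6)}; count = 3.

For each of the 49 pairs (x, y) ∈ F_7², evaluate f(x, y) mod 7. Record the zeros.
  x = 0: [0↦0, 1↦3, 2↦4, 3↦4, 4↦4, 5↦5, 6↦1]  zeros at y ∈ {0}
  x = 1: [0↦6, 1↦4, 2↦3, 3↦4, 4↦1, 5↦2, 6↦1]  zeros at y ∈ ∅
  x = 2: [0↦4, 1↦2, 2↦4, 3↦4, 4↦3, 5↦2, 6↦2]  zeros at y ∈ ∅
  x = 3: [0↦3, 1↦6, 2↦2, 3↦6, 4↦5, 5↦0, 6↦6]  zeros at y ∈ {5}
  x = 4: [0↦5, 1↦4, 2↦6, 3↦5, 4↦2, 5↦5, 6↦1]  zeros at y ∈ ∅
  x = 5: [0↦5, 1↦5, 2↦4, 3↦3, 4↦3, 5↦5, 6↦3]  zeros at y ∈ ∅
  x = 6: [0↦5, 1↦4, 2↦5, 3↦2, 4↦3, 5↦2, 6↦0]  zeros at y ∈ {6}
Collecting zeros: affine points = {(0, 0), (3, 5), (6, 6)}.
Total count |C(F_7)_aff| = 3.


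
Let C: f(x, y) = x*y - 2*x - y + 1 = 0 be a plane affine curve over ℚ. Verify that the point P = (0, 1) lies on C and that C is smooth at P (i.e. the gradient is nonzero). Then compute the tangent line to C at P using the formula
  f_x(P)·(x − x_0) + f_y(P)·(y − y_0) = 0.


Tangent line at P: -x - y + 1 = 0.

Step 1: f(0, 1) = 0, so P lies on C.
Step 2: partial derivatives
  f_x(x, y) = y - 2, f_y(x, y) = x - 1.
  f_x(P) = -1, f_y(P) = -1 (gradient nonzero, so P is smooth).
Step 3: tangent line at P: -1·(x − 0) + -1·(y − 1) = 0.
Expanding: -x - y + 1 = 0.


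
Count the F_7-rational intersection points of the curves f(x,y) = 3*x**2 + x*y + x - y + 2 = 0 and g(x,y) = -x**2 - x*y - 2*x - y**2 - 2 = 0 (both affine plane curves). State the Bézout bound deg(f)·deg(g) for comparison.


Common zeros: ∅; count = 0; Bézout bound = 4.

deg(f) = 2, deg(g) = 2, so Bézout bound = 4.
Scan x ∈ F_7. For each x, list the y ∈ F_7 with f(x, y) ≡ 0 and those with g(x, y) ≡ 0 (mod 7); the common zeros in that column are the intersection.
  x = 0: f ≡ 0 at y ∈ {2}; g ≡ 0 at y ∈ ∅; common: ∅.
  x = 1: f ≡ 0 at y ∈ ∅; g ≡ 0 at y ∈ {1, 5}; common: ∅.
  x = 2: f ≡ 0 at y ∈ {5}; g ≡ 0 at y ∈ ∅; common: ∅.
  x = 3: f ≡ 0 at y ∈ {5}; g ≡ 0 at y ∈ {1, 3}; common: ∅.
  x = 4: f ≡ 0 at y ∈ {3}; g ≡ 0 at y ∈ ∅; common: ∅.
  x = 5: f ≡ 0 at y ∈ {4}; g ≡ 0 at y ∈ ∅; common: ∅.
  x = 6: f ≡ 0 at y ∈ {2}; g ≡ 0 at y ∈ {3, 5}; common: ∅.
Collecting: common zeros = ∅, so the count is 0.
Comparison with the Bézout bound: 0 ≤ 4 = deg(f)·deg(g), as expected for curves with no common component (the affine F_7-count falls short of the bound because intersections may lie at infinity, over extension fields, or carry multiplicity).


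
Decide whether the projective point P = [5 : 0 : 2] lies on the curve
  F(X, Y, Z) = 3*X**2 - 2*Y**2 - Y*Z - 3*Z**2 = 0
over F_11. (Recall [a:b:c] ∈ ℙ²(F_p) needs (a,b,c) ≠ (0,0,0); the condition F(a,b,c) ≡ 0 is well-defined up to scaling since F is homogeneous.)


F(5,0,2) ≡ 8 (mod 11); P is NOT on the curve.

Evaluate F(5, 0, 2) term-by-term (mod 11).
  3*X**2 ↦ 3·25·1·1 = 75
  -2*Y**2 ↦ -2·1·0·1 = 0
  -Y*Z ↦ -1·1·0·2 = 0
  -3*Z**2 ↦ -3·1·1·4 = -12
Sum: F(5, 0, 2) = (75) + (0) + (0) + (-12) = 63.
Reducing mod 11: 63 ≡ 8 (mod 11).
Since F(a, b, c) ≡ 8 ≠ 0 (mod 11), P does NOT lie on the curve.


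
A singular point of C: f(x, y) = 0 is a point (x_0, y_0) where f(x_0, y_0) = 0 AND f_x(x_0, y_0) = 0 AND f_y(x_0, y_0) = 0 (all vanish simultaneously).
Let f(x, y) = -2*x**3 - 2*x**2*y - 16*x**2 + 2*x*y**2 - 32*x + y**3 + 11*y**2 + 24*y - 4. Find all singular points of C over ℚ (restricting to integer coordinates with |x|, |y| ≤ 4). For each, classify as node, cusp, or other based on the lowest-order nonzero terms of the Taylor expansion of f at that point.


Singular points: {(-2, -2)}; classification: cusp.

Compute partial derivatives:
  f_x = -6*x**2 - 4*x*y - 32*x + 2*y**2 - 32.
  f_y = -2*x**2 + 4*x*y + 3*y**2 + 22*y + 24.
Scan x_0 ∈ {−4, ..., 4}. For each x_0, f_y(x_0, y) is a polynomial in y; find its integer roots y ∈ {−4, ..., 4}, then test f_x and f at those candidates.
  x = -4: f_y(-4, y) = 3*y**2 + 6*y - 8; no integer root y with |y| ≤ 4.
  x = -3: f_y(-3, y) = 3*y**2 + 10*y + 6; no integer root y with |y| ≤ 4.
  x = -2: f_y(-2, y) = 3*y**2 + 14*y + 16; vanishes at y ∈ {-2}. (-2, -2): f_x = 0, f = 0 — SINGULAR.
  x = -1: f_y(-1, y) = 3*y**2 + 18*y + 22; no integer root y with |y| ≤ 4.
  x = 0: f_y(0, y) = 3*y**2 + 22*y + 24; no integer root y with |y| ≤ 4.
  x = 1: f_y(1, y) = 3*y**2 + 26*y + 22; no integer root y with |y| ≤ 4.
  x = 2: f_y(2, y) = 3*y**2 + 30*y + 16; no integer root y with |y| ≤ 4.
  x = 3: f_y(3, y) = 3*y**2 + 34*y + 6; no integer root y with |y| ≤ 4.
  x = 4: f_y(4, y) = 3*y**2 + 38*y - 8; no integer root y with |y| ≤ 4.
Only singular point on the grid: (-2, -2).
Classify: substitute x = -2 + u, y = -2 + v and expand: f = -2*u**3 - 2*u**2*v + 2*u*v**2 + v**3 + v**2.
No constant or linear terms (consistent with a singular point). Quadratic part: v**2. Cubic part: -2*u**3 - 2*u**2*v + 2*u*v**2 + v**3.
The quadratic part v**2 is a perfect square, so there is a single (double) tangent line v = 0, i.e. y = -2. Restricting the cubic part to that line (v = 0) leaves -2*u**3 ≠ 0, so f is not divisible by v and the branch is v² ≈ 2*u**3 to lowest order — this is a cusp.
Classification: cusp.


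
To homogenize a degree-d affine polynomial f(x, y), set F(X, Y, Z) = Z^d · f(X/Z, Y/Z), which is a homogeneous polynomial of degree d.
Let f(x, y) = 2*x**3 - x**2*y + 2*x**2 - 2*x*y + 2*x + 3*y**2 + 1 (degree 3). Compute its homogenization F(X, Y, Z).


F(X, Y, Z) = 2*X**3 - X**2*Y + 2*X**2*Z - 2*X*Y*Z + 2*X*Z**2 + 3*Y**2*Z + Z**3

deg(f) = 3.
Substitute x = X/Z, y = Y/Z into f, then multiply by Z^3.
  monomial 2·x^3·y^0 ↦ 2·X^3·Y^0·Z^0.
  monomial -1·x^2·y^1 ↦ -1·X^2·Y^1·Z^0.
  monomial 2·x^2·y^0 ↦ 2·X^2·Y^0·Z^1.
  monomial -2·x^1·y^1 ↦ -2·X^1·Y^1·Z^1.
  monomial 2·x^1·y^0 ↦ 2·X^1·Y^0·Z^2.
  monomial 3·x^0·y^2 ↦ 3·X^0·Y^2·Z^1.
  monomial 1·x^0·y^0 ↦ 1·X^0·Y^0·Z^3.
Collecting: F(X, Y, Z) = 2*X**3 - X**2*Y + 2*X**2*Z - 2*X*Y*Z + 2*X*Z**2 + 3*Y**2*Z + Z**3.


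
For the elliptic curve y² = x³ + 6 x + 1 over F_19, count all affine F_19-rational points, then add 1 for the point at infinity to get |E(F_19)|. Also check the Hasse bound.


Affine points = {(0, 1), (0, 18), (5, 2), (5, 17), (6, 5), (6, 14), (7, 5), (7, 14), (9, 9), (9, 10), (10, 4), (10, 15), (11, 7), (11, 12), (14, 6), (14, 13), (17, 0)}; affine count = 17; |E(F_19)| = 18.

Discriminant check: Δ ∝ 4a³ + 27b² = 4·6³ + 27·1² = 4·216 + 27·1 ≡ 17 (mod 19). Nonzero ⇒ E is nonsingular.
For each x ∈ F_19, compute rhs = x³ + 6·x + 1 mod 19, then count y ∈ F_19 with y² ≡ rhs.
  x = 0: rhs = 1, matching y values: 1, 18 (2 points).
  x = 1: rhs = 8, matching y values: none (0 points).
  x = 2: rhs = 2, matching y values: none (0 points).
  x = 3: rhs = 8, matching y values: none (0 points).
  x = 4: rhs = 13, matching y values: none (0 points).
  x = 5: rhs = 4, matching y values: 2, 17 (2 points).
  x = 6: rhs = 6, matching y values: 5, 14 (2 points).
  x = 7: rhs = 6, matching y values: 5, 14 (2 points).
  x = 8: rhs = 10, matching y values: none (0 points).
  x = 9: rhs = 5, matching y values: 9, 10 (2 points).
  x = 10: rhs = 16, matching y values: 4, 15 (2 points).
  x = 11: rhs = 11, matching y values: 7, 12 (2 points).
  x = 12: rhs = 15, matching y values: none (0 points).
  x = 13: rhs = 15, matching y values: none (0 points).
  x = 14: rhs = 17, matching y values: 6, 13 (2 points).
  x = 15: rhs = 8, matching y values: none (0 points).
  x = 16: rhs = 13, matching y values: none (0 points).
  x = 17: rhs = 0, matching y values: 0 (1 points).
  x = 18: rhs = 13, matching y values: none (0 points).
Total affine count: 17.
Full point count |E(F_19)| = 17 + 1 = 18.
Hasse bound: |18 − (19+1)| = |-2| = 2 ≤ 2√19 ≈ 8.7178 ✓.


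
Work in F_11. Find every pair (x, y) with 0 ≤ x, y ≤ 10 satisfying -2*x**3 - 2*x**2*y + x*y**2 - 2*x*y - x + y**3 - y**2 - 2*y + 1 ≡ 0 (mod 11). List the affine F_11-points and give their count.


Affine F_11-points: {(1, 8), (2, 2), (3, 5), (4, 4), (5, 4), (6, 1), (6, 7), (6, 9), (8, 2), (9, 1), (9, 4), (9, 9), (10, 2)}; count = 13.

For each of the 121 pairs (x, y) ∈ F_11², evaluate f(x, y) mod 11. Record the zeros.
  x = 0: [0↦1, 1↦10, 2↦1, 3↦2, 4↦8, 5↦3, 6↦4, 7↦6, 8↦4, 9↦4, 10↦1]  zeros at y ∈ ∅
  x = 1: [0↦9, 1↦4, 2↦5, 3↦7, 4↦5, 5↦5, 6↦2, 7↦2, 8↦0, 9↦2, 10↦3]  zeros at y ∈ {8}
  x = 2: [0↦5, 1↦4, 2↦0, 3↦10, 4↦7, 5↦8, 6↦8, 7↦2, 8↦7, 9↦7, 10↦8]  zeros at y ∈ {2}
  x = 3: [0↦10, 1↦9, 2↦7, 3↦10, 4↦2, 5↦0, 6↦10, 7↦5, 8↦2, 9↦7, 10↦4]  zeros at y ∈ {5}
  x = 4: [0↦1, 1↦7, 2↦3, 3↦6, 4↦0, 5↦2, 6↦7, 7↦10, 8↦6, 9↦1, 10↦1]  zeros at y ∈ {4}
  x = 5: [0↦10, 1↦8, 2↦9, 3↦8, 4↦0, 5↦2, 6↦9, 7↦5, 8↦7, 9↦10, 10↦9]  zeros at y ∈ {4}
  x = 6: [0↦3, 1↦0, 2↦2, 3↦4, 4↦1, 5↦10, 6↦4, 7↦0, 8↦4, 9↦0, 10↦5]  zeros at y ∈ {1, 7, 9}
  x = 7: [0↦1, 1↦4, 2↦3, 3↦4, 4↦2, 5↦3, 6↦2, 7↦5, 8↦7, 9↦3, 10↦10]  zeros at y ∈ ∅
  x = 8: [0↦3, 1↦8, 2↦0, 3↦7, 4↦2, 5↦2, 6↦2, 7↦8, 8↦4, 9↦7, 10↦1]  zeros at y ∈ {2}
  x = 9: [0↦8, 1↦0, 2↦3, 3↦1, 4↦0, 5↦6, 6↦3, 7↦8, 8↦5, 9↦0, 10↦10]  zeros at y ∈ {1, 4, 9}
  x = 10: [0↦4, 1↦1, 2↦0, 3↦7, 4↦6, 5↦3, 6↦4, 7↦4, 8↦9, 9↦3, 10↦3]  zeros at y ∈ {2}
Collecting zeros: affine points = {(1, 8), (2, 2), (3, 5), (4, 4), (5, 4), (6, 1), (6, 7), (6, 9), (8, 2), (9, 1), (9, 4), (9, 9), (10, 2)}.
Total count |C(F_11)_aff| = 13.


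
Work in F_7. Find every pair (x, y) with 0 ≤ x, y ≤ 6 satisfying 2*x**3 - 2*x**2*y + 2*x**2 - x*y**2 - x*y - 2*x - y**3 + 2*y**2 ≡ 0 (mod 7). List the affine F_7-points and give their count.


Affine F_7-points: {(0, 0), (0, 2), (1, 6), (2, 4), (3, 4), (3, 5), (4, 5), (5, 1), (5, 4), (5, 6), (6, 6)}; count = 11.

For each of the 49 pairs (x, y) ∈ F_7², evaluate f(x, y) mod 7. Record the zeros.
  x = 0: [0↦0, 1↦1, 2↦0, 3↦5, 4↦3, 5↦2, 6↦3]  zeros at y ∈ {0, 2}
  x = 1: [0↦2, 1↦6, 2↦6, 3↦3, 4↦5, 5↦6, 6↦0]  zeros at y ∈ {6}
  x = 2: [0↦6, 1↦2, 2↦6, 3↦5, 4↦0, 5↦6, 6↦3]  zeros at y ∈ {4}
  x = 3: [0↦3, 1↦1, 2↦5, 3↦2, 4↦0, 5↦0, 6↦3]  zeros at y ∈ {4, 5}
  x = 4: [0↦5, 1↦1, 2↦1, 3↦6, 4↦3, 5↦0, 6↦5]  zeros at y ∈ {5}
  x = 5: [0↦3, 1↦0, 2↦6, 3↦1, 4↦0, 5↦4, 6↦0]  zeros at y ∈ {1, 4, 6}
  x = 6: [0↦2, 1↦3, 2↦4, 3↦6, 4↦3, 5↦3, 6↦0]  zeros at y ∈ {6}
Collecting zeros: affine points = {(0, 0), (0, 2), (1, 6), (2, 4), (3, 4), (3, 5), (4, 5), (5, 1), (5, 4), (5, 6), (6, 6)}.
Total count |C(F_7)_aff| = 11.


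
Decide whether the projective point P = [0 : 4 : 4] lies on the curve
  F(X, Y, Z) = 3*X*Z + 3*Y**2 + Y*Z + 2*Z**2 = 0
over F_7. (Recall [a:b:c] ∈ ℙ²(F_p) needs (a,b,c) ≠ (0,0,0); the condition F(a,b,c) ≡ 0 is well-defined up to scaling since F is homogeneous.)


F(0,4,4) ≡ 5 (mod 7); P is NOT on the curve.

Evaluate F(0, 4, 4) term-by-term (mod 7).
  3*X*Z ↦ 3·0·1·4 = 0
  3*Y**2 ↦ 3·1·16·1 = 48
  Y*Z ↦ 1·1·4·4 = 16
  2*Z**2 ↦ 2·1·1·16 = 32
Sum: F(0, 4, 4) = (0) + (48) + (16) + (32) = 96.
Reducing mod 7: 96 ≡ 5 (mod 7).
Since F(a, b, c) ≡ 5 ≠ 0 (mod 7), P does NOT lie on the curve.


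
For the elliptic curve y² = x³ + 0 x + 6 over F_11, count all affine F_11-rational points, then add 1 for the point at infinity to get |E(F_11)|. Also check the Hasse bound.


Affine points = {(2, 5), (2, 6), (3, 0), (4, 2), (4, 9), (8, 1), (8, 10), (9, 3), (9, 8), (10, 4), (10, 7)}; affine count = 11; |E(F_11)| = 12.

Discriminant check: Δ ∝ 4a³ + 27b² = 4·0³ + 27·6² = 4·0 + 27·36 ≡ 4 (mod 11). Nonzero ⇒ E is nonsingular.
For each x ∈ F_11, compute rhs = x³ + 0·x + 6 mod 11, then count y ∈ F_11 with y² ≡ rhs.
  x = 0: rhs = 6, matching y values: none (0 points).
  x = 1: rhs = 7, matching y values: none (0 points).
  x = 2: rhs = 3, matching y values: 5, 6 (2 points).
  x = 3: rhs = 0, matching y values: 0 (1 points).
  x = 4: rhs = 4, matching y values: 2, 9 (2 points).
  x = 5: rhs = 10, matching y values: none (0 points).
  x = 6: rhs = 2, matching y values: none (0 points).
  x = 7: rhs = 8, matching y values: none (0 points).
  x = 8: rhs = 1, matching y values: 1, 10 (2 points).
  x = 9: rhs = 9, matching y values: 3, 8 (2 points).
  x = 10: rhs = 5, matching y values: 4, 7 (2 points).
Total affine count: 11.
Full point count |E(F_11)| = 11 + 1 = 12.
Hasse bound: |12 − (11+1)| = |0| = 0 ≤ 2√11 ≈ 6.6332 ✓.


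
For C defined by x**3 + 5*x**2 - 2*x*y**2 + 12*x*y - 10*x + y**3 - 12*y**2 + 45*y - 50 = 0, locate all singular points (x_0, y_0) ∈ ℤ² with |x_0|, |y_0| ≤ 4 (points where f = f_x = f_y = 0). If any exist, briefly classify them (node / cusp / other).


Singular points: {(-2, 3)}; classification: node.

Compute partial derivatives:
  f_x = 3*x**2 + 10*x - 2*y**2 + 12*y - 10.
  f_y = -4*x*y + 12*x + 3*y**2 - 24*y + 45.
Scan x_0 ∈ {−4, ..., 4}. For each x_0, f_y(x_0, y) is a polynomial in y; find its integer roots y ∈ {−4, ..., 4}, then test f_x and f at those candidates.
  x = -4: f_y(-4, y) = 3*y**2 - 8*y - 3; vanishes at y ∈ {3}. (-4, 3): f_x = 16 ≠ 0.
  x = -3: f_y(-3, y) = 3*y**2 - 12*y + 9; vanishes at y ∈ {1, 3}. (-3, 1): f_x = -3 ≠ 0; (-3, 3): f_x = 5 ≠ 0.
  x = -2: f_y(-2, y) = 3*y**2 - 16*y + 21; vanishes at y ∈ {3}. (-2, 3): f_x = 0, f = 0 — SINGULAR.
  x = -1: f_y(-1, y) = 3*y**2 - 20*y + 33; vanishes at y ∈ {3}. (-1, 3): f_x = 1 ≠ 0.
  x = 0: f_y(0, y) = 3*y**2 - 24*y + 45; vanishes at y ∈ {3}. (0, 3): f_x = 8 ≠ 0.
  x = 1: f_y(1, y) = 3*y**2 - 28*y + 57; vanishes at y ∈ {3}. (1, 3): f_x = 21 ≠ 0.
  x = 2: f_y(2, y) = 3*y**2 - 32*y + 69; vanishes at y ∈ {3}. (2, 3): f_x = 40 ≠ 0.
  x = 3: f_y(3, y) = 3*y**2 - 36*y + 81; vanishes at y ∈ {3}. (3, 3): f_x = 65 ≠ 0.
  x = 4: f_y(4, y) = 3*y**2 - 40*y + 93; vanishes at y ∈ {3}. (4, 3): f_x = 96 ≠ 0.
Only singular point on the grid: (-2, 3).
Classify: substitute x = -2 + u, y = 3 + v and expand: f = u**3 - u**2 - 2*u*v**2 + v**3 + v**2.
No constant or linear terms (consistent with a singular point). Quadratic part: -u**2 + v**2. Cubic part: u**3 - 2*u*v**2 + v**3.
The quadratic part v**2 - u**2 = (v − u)(v + u) splits into two distinct linear factors, so there are two distinct tangent lines y − 3 = ±(x − -2) — this is a node (ordinary double point).
Classification: node.


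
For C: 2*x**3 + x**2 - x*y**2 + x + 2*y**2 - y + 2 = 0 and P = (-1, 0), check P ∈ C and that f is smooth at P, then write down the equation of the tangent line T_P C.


Tangent line at P: 5*x - y + 5 = 0.

Step 1: f(-1, 0) = 0, so P lies on C.
Step 2: partial derivatives
  f_x(x, y) = 6*x**2 + 2*x - y**2 + 1, f_y(x, y) = -2*x*y + 4*y - 1.
  f_x(P) = 5, f_y(P) = -1 (gradient nonzero, so P is smooth).
Step 3: tangent line at P: 5·(x − -1) + -1·(y − 0) = 0.
Expanding: 5*x - y + 5 = 0.


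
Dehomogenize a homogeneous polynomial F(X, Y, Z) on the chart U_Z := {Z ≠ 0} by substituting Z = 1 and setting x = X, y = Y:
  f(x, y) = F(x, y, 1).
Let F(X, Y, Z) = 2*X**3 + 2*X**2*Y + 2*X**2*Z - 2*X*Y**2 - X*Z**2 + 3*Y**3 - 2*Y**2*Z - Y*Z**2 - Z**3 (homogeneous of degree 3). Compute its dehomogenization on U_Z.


f(x, y) = 2*x**3 + 2*x**2*y + 2*x**2 - 2*x*y**2 - x + 3*y**3 - 2*y**2 - y - 1

On U_Z we set Z = 1. Each monomial c·X^i·Y^j·Z^k in F becomes c·x^i·y^j·1^k = c·x^i·y^j.
Substituting Z = 1: F(X, Y, 1) = 2*x**3 + 2*x**2*y + 2*x**2 - 2*x*y**2 - x + 3*y**3 - 2*y**2 - y - 1.
Note: deg(f) ≤ deg(F) = 3; strict inequality happens when F is divisible by Z (lost terms).


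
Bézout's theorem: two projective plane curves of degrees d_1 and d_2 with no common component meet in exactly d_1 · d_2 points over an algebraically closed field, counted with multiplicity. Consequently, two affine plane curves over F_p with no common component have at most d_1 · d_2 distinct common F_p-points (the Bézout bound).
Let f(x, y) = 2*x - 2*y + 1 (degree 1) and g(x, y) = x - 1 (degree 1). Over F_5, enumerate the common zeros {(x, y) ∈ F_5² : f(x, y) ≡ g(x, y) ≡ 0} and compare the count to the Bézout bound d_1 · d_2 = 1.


Common zeros: {(1, 4)}; count = 1; Bézout bound = 1.

deg(f) = 1, deg(g) = 1, so Bézout bound = 1.
Scan x ∈ F_5. For each x, list the y ∈ F_5 with f(x, y) ≡ 0 and those with g(x, y) ≡ 0 (mod 5); the common zeros in that column are the intersection.
  x = 0: f ≡ 0 at y ∈ {3}; g ≡ 0 at y ∈ ∅; common: ∅.
  x = 1: f ≡ 0 at y ∈ {4}; g ≡ 0 at y ∈ {0, 1, 2, 3, 4}; common: {4}.
  x = 2: f ≡ 0 at y ∈ {0}; g ≡ 0 at y ∈ ∅; common: ∅.
  x = 3: f ≡ 0 at y ∈ {1}; g ≡ 0 at y ∈ ∅; common: ∅.
  x = 4: f ≡ 0 at y ∈ {2}; g ≡ 0 at y ∈ ∅; common: ∅.
Collecting: common zeros = {(1, 4)}, so the count is 1.
Comparison with the Bézout bound: 1 ≤ 1 = deg(f)·deg(g), as expected for curves with no common component (the bound is attained).


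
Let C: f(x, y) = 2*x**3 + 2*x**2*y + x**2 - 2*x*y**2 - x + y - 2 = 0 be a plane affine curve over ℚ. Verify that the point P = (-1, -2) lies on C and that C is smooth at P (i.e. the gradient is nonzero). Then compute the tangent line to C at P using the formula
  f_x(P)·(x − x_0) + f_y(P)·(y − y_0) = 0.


Tangent line at P: 3*x - 5*y - 7 = 0.

Step 1: f(-1, -2) = 0, so P lies on C.
Step 2: partial derivatives
  f_x(x, y) = 6*x**2 + 4*x*y + 2*x - 2*y**2 - 1, f_y(x, y) = 2*x**2 - 4*x*y + 1.
  f_x(P) = 3, f_y(P) = -5 (gradient nonzero, so P is smooth).
Step 3: tangent line at P: 3·(x − -1) + -5·(y − -2) = 0.
Expanding: 3*x - 5*y - 7 = 0.


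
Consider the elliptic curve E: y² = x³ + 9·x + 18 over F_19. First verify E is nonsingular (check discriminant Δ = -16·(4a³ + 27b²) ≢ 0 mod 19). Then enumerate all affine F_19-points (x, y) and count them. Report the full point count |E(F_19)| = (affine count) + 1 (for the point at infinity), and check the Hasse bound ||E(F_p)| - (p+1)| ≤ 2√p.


Affine points = {(1, 3), (1, 16), (2, 5), (2, 14), (4, 2), (4, 17), (5, 6), (5, 13), (7, 5), (7, 14), (9, 7), (9, 12), (10, 5), (10, 14), (11, 2), (11, 17), (12, 7), (12, 12), (14, 0), (17, 7), (17, 12)}; affine count = 21; |E(F_19)| = 22.

Discriminant check: Δ ∝ 4a³ + 27b² = 4·9³ + 27·18² = 4·729 + 27·324 ≡ 17 (mod 19). Nonzero ⇒ E is nonsingular.
For each x ∈ F_19, compute rhs = x³ + 9·x + 18 mod 19, then count y ∈ F_19 with y² ≡ rhs.
  x = 0: rhs = 18, matching y values: none (0 points).
  x = 1: rhs = 9, matching y values: 3, 16 (2 points).
  x = 2: rhs = 6, matching y values: 5, 14 (2 points).
  x = 3: rhs = 15, matching y values: none (0 points).
  x = 4: rhs = 4, matching y values: 2, 17 (2 points).
  x = 5: rhs = 17, matching y values: 6, 13 (2 points).
  x = 6: rhs = 3, matching y values: none (0 points).
  x = 7: rhs = 6, matching y values: 5, 14 (2 points).
  x = 8: rhs = 13, matching y values: none (0 points).
  x = 9: rhs = 11, matching y values: 7, 12 (2 points).
  x = 10: rhs = 6, matching y values: 5, 14 (2 points).
  x = 11: rhs = 4, matching y values: 2, 17 (2 points).
  x = 12: rhs = 11, matching y values: 7, 12 (2 points).
  x = 13: rhs = 14, matching y values: none (0 points).
  x = 14: rhs = 0, matching y values: 0 (1 points).
  x = 15: rhs = 13, matching y values: none (0 points).
  x = 16: rhs = 2, matching y values: none (0 points).
  x = 17: rhs = 11, matching y values: 7, 12 (2 points).
  x = 18: rhs = 8, matching y values: none (0 points).
Total affine count: 21.
Full point count |E(F_19)| = 21 + 1 = 22.
Hasse bound: |22 − (19+1)| = |2| = 2 ≤ 2√19 ≈ 8.7178 ✓.
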